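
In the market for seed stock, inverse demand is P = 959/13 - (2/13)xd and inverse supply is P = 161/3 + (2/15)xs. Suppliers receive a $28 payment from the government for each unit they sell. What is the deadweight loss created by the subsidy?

Pre-subsidy: 959/13 - (2/13)x = 161/3 + (2/15)x gives x* = 70 and P* = 63.
With the subsidy, sellers receive Ps = Pb + 28 for each unit, where Pb is the price buyers pay.
On the curves, Pb = 959/13 - (2/13)x and Ps = 161/3 + (2/15)x; the wedge Ps − Pb = 28 gives 161/3 + (2/15)x − (959/13 - (2/13)x) = 28, so x' = 167.5.
Then Pb = 959/13 − (2/13)·167.5 = 48 and Ps = 161/3 + (2/15)·167.5 = 76.
The subsidy expands output by 167.5 − 70 = 97.5 past the efficient level; on those units the gap between marginal cost and willingness to pay runs from 0 up to 28.
DWL = ½ × 28 × 97.5 = 1365.

Deadweight loss = $1365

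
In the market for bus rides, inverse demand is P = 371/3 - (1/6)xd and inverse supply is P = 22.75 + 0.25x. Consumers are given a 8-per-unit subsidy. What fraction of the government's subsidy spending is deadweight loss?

DWL / government spending = 48/1307

Pre-subsidy: 371/3 - (1/6)x = 22.75 + 0.25x gives x* = 242.2 and P* = 83.3.
With the rebate, buyers effectively pay Pb = Ps − 8, where Ps is the price sellers receive.
On the curves, Pb = 371/3 - (1/6)x and Ps = 22.75 + 0.25x; the wedge Ps − Pb = 8 gives 22.75 + 0.25x − (371/3 - (1/6)x) = 8, so x' = 261.4.
Then Pb = 371/3 − (1/6)·261.4 = 80.1 and Ps = 22.75 + 0.25·261.4 = 88.1.
ΔCS = ½(242.2 + 261.4)(83.3 − 80.1) = 805.76; ΔPS = ½(242.2 + 261.4)(88.1 − 83.3) = 1208.64.
Government spending = 8 × 261.4 = 2091.2.
DWL = ½ × 8 × (261.4 − 242.2) = 76.8; fraction = 76.8 / 2091.2 = 48/1307.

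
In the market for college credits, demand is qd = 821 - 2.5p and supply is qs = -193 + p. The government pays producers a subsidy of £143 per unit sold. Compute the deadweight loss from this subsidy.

Pre-subsidy: 821 - 2.5p = -193 + p gives p* = 2028/7, q* = 677/7.
With the subsidy, sellers receive ps = pb + 143 for each unit, where pb is the price buyers pay.
Supply in terms of pb becomes qs = -193 + 1(pb + 143) = -50 + pb. Setting this equal to demand: 821 - 2.5pb = -50 + pb, so pb = 1742/7.
Sellers receive ps = 1742/7 + 143 = 2743/7; q' = 821 − 2.5·(1742/7) = 1392/7.
The subsidy expands output by 1392/7 − 677/7 = 715/7 past the efficient level; on those units the gap between marginal cost and willingness to pay runs from 0 up to 143.
DWL = ½ × 143 × 715/7 = 102245/14.

Deadweight loss = 102245/14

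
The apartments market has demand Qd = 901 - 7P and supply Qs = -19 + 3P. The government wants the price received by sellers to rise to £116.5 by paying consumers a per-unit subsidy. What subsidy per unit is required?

Required subsidy s = £35 per unit

At a seller price of 116.5, quantity supplied is -19 + 3·116.5 = 330.5.
Buyers absorb 330.5 only when they pay Pb with 901 − 7·Pb = 330.5, i.e. Pb = 81.5.
s = Ps − Pb = 116.5 − 81.5 = 35.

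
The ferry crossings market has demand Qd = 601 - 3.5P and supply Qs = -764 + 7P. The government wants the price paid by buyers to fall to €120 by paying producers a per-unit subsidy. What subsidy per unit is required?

At a buyer price of 120, quantity demanded is 601 − 3.5·120 = 181.
Sellers supply 181 only when they receive Ps with -764 + 7·Ps = 181, i.e. Ps = 135.
s = Ps − Pb = 135 − 120 = 15.

Required subsidy s = €15 per unit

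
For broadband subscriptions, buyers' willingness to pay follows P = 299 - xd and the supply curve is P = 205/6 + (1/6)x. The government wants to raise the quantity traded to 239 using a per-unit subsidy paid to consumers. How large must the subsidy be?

At x = 239, from the demand curve buyers pay Pb = 299 − 1·239 = 60; from the supply curve sellers need Ps = 205/6 + (1/6)·239 = 74.
The subsidy must fill the gap: s = Ps − Pb = 74 − 60 = 14.

Required subsidy s = 14 per unit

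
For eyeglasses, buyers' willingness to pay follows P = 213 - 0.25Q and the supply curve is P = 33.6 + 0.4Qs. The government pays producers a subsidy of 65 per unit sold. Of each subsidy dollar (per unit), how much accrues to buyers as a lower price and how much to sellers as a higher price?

Buyers gain 25 per unit; sellers gain 40 per unit

Pre-subsidy: 213 - 0.25Q = 33.6 + 0.4Q gives Q* = 276 and P* = 144.
With the subsidy, sellers receive Ps = Pb + 65 for each unit, where Pb is the price buyers pay.
On the curves, Pb = 213 - 0.25Q and Ps = 33.6 + 0.4Q; the wedge Ps − Pb = 65 gives 33.6 + 0.4Q − (213 - 0.25Q) = 65, so Q' = 376.
Then Pb = 213 − 0.25·376 = 119 and Ps = 33.6 + 0.4·376 = 184.
Buyers' price falls by P* − Pb = 144 − 119 = 25; sellers' price rises by Ps − P* = 184 − 144 = 40.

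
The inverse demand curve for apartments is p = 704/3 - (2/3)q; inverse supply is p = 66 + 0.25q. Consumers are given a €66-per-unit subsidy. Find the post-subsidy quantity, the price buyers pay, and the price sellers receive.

Pre-subsidy: 704/3 - (2/3)q = 66 + 0.25q gives q* = 184 and p* = 112.
With the rebate, buyers effectively pay pb = ps − 66, where ps is the price sellers receive.
On the curves, pb = 704/3 - (2/3)q and ps = 66 + 0.25q; the wedge ps − pb = 66 gives 66 + 0.25q − (704/3 - (2/3)q) = 66, so q' = 256.
Then pb = 704/3 − (2/3)·256 = 64 and ps = 66 + 0.25·256 = 130.

q' = 256; buyers pay €64; sellers receive €130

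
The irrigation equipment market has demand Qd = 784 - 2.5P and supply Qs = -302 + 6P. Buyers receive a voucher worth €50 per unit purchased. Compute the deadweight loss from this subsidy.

Pre-subsidy: 784 - 2.5P = -302 + 6P gives P* = 2172/17, Q* = 7898/17.
With the rebate, buyers effectively pay Pb = Ps − 50, where Ps is the price sellers receive.
Demand in terms of Ps becomes Qd = 784 − 2.5(Ps − 50) = 909 - 2.5Ps. Setting this equal to supply: 909 - 2.5Ps = -302 + 6Ps, so Ps = 2422/17.
Buyers pay Pb = 2422/17 − 50 = 1572/17; Q' = -302 + 6·(2422/17) = 9398/17.
The subsidy expands output by 9398/17 − 7898/17 = 1500/17 past the efficient level; on those units the gap between marginal cost and willingness to pay runs from 0 up to 50.
DWL = ½ × 50 × 1500/17 = 37500/17.

Deadweight loss = 37500/17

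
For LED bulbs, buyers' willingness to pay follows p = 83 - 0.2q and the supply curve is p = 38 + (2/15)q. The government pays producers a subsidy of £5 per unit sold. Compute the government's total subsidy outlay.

Pre-subsidy: 83 - 0.2q = 38 + (2/15)q gives q* = 135 and p* = 56.
With the subsidy, sellers receive ps = pb + 5 for each unit, where pb is the price buyers pay.
On the curves, pb = 83 - 0.2q and ps = 38 + (2/15)q; the wedge ps − pb = 5 gives 38 + (2/15)q − (83 - 0.2q) = 5, so q' = 150.
Then pb = 83 − 0.2·150 = 53 and ps = 38 + (2/15)·150 = 58.
Government outlay = subsidy × quantity = 5 × 150 = 750.

Government cost = £750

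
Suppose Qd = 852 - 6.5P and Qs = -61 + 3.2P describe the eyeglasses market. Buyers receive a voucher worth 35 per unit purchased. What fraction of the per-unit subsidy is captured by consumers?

Consumer share = 32/97

Pre-subsidy: 852 - 6.5P = -61 + 3.2P gives P* = 9130/97, Q* = 23299/97.
With the rebate, buyers effectively pay Pb = Ps − 35, where Ps is the price sellers receive.
Demand in terms of Ps becomes Qd = 852 − 6.5(Ps − 35) = 1079.5 - 6.5Ps. Setting this equal to supply: 1079.5 - 6.5Ps = -61 + 3.2Ps, so Ps = 11405/97.
Buyers pay Pb = 11405/97 − 35 = 8010/97; Q' = -61 + 3.2·(11405/97) = 30579/97.
Buyers' price falls by P* − Pb = 9130/97 − 8010/97 = 1120/97; sellers' price rises by Ps − P* = 11405/97 − 9130/97 = 2275/97.
So consumers capture (1120/97)/35 = 32/97 of each unit of subsidy.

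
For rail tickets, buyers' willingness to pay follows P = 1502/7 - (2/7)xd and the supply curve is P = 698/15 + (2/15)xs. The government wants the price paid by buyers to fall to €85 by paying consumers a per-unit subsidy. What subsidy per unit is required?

At a buyer price of 85, quantity demanded is 751 − 3.5·85 = 453.5.
Sellers supply 453.5 only when they receive Ps = 698/15 + (2/15)·453.5 = 107.
s = Ps − Pb = 107 − 85 = 22.

Required subsidy s = €22 per unit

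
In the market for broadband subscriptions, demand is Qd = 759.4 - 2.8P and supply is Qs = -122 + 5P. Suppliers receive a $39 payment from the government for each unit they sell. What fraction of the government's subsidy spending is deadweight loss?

Pre-subsidy: 759.4 - 2.8P = -122 + 5P gives P* = 113, Q* = 443.
With the subsidy, sellers receive Ps = Pb + 39 for each unit, where Pb is the price buyers pay.
Supply in terms of Pb becomes Qs = -122 + 5(Pb + 39) = 73 + 5Pb. Setting this equal to demand: 759.4 - 2.8Pb = 73 + 5Pb, so Pb = 88.
Sellers receive Ps = 88 + 39 = 127; Q' = 759.4 − 2.8·88 = 513.
ΔCS = ½(443 + 513)(113 − 88) = 11950; ΔPS = ½(443 + 513)(127 − 113) = 6692.
Government spending = 39 × 513 = 20007.
DWL = ½ × 39 × (513 − 443) = 1365; fraction = 1365 / 20007 = 35/513.

DWL / government spending = 35/513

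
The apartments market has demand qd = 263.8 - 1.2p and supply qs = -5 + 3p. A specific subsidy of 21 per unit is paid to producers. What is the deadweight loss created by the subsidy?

Pre-subsidy: 263.8 - 1.2p = -5 + 3p gives p* = 64, q* = 187.
With the subsidy, sellers receive ps = pb + 21 for each unit, where pb is the price buyers pay.
Supply in terms of pb becomes qs = -5 + 3(pb + 21) = 58 + 3pb. Setting this equal to demand: 263.8 - 1.2pb = 58 + 3pb, so pb = 49.
Sellers receive ps = 49 + 21 = 70; q' = 263.8 − 1.2·49 = 205.
The subsidy expands output by 205 − 187 = 18 past the efficient level; on those units the gap between marginal cost and willingness to pay runs from 0 up to 21.
DWL = ½ × 21 × 18 = 189.

Deadweight loss = 189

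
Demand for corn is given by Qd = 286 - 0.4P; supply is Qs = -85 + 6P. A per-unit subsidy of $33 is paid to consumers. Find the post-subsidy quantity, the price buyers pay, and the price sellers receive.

Q' = 275.1875; buyers pay $27.03125; sellers receive $60.03125

Pre-subsidy: 286 - 0.4P = -85 + 6P gives P* = 57.96875, Q* = 262.8125.
With the rebate, buyers effectively pay Pb = Ps − 33, where Ps is the price sellers receive.
Demand in terms of Ps becomes Qd = 286 − 0.4(Ps − 33) = 299.2 - 0.4Ps. Setting this equal to supply: 299.2 - 0.4Ps = -85 + 6Ps, so Ps = 60.03125.
Buyers pay Pb = 60.03125 − 33 = 27.03125; Q' = -85 + 6·60.03125 = 275.1875.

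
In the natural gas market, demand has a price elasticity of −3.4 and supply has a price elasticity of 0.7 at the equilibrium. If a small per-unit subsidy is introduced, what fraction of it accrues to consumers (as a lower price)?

Consumer share = 7/41

For a small subsidy around the equilibrium, the benefit split depends on the relative slopes, which at a point are proportional to the elasticities.
Buyer share = εs/(εs + |εd|) = 0.7/(0.7 + 3.4) = 7/41; seller share = |εd|/(εs + |εd|) = 34/41.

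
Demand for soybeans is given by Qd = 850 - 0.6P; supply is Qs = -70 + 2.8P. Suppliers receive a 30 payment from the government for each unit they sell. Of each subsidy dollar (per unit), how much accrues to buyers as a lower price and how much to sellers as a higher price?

Buyers gain 420/17 per unit; sellers gain 90/17 per unit

Pre-subsidy: 850 - 0.6P = -70 + 2.8P gives P* = 4600/17, Q* = 11690/17.
With the subsidy, sellers receive Ps = Pb + 30 for each unit, where Pb is the price buyers pay.
Supply in terms of Pb becomes Qs = -70 + 2.8(Pb + 30) = 14 + 2.8Pb. Setting this equal to demand: 850 - 0.6Pb = 14 + 2.8Pb, so Pb = 4180/17.
Sellers receive Ps = 4180/17 + 30 = 4690/17; Q' = 850 − 0.6·(4180/17) = 11942/17.
Buyers' price falls by P* − Pb = 4600/17 − 4180/17 = 420/17; sellers' price rises by Ps − P* = 4690/17 − 4600/17 = 90/17.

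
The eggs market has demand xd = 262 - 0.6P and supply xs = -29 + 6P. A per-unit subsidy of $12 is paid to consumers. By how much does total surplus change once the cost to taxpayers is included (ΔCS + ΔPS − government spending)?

Pre-subsidy: 262 - 0.6P = -29 + 6P gives P* = 485/11, x* = 2591/11.
With the rebate, buyers effectively pay Pb = Ps − 12, where Ps is the price sellers receive.
Demand in terms of Ps becomes xd = 262 − 0.6(Ps − 12) = 269.2 - 0.6Ps. Setting this equal to supply: 269.2 - 0.6Ps = -29 + 6Ps, so Ps = 497/11.
Buyers pay Pb = 497/11 − 12 = 365/11; x' = -29 + 6·(497/11) = 2663/11.
ΔCS = ½(2591/11 + 2663/11)(485/11 − 365/11) = 315240/121; ΔPS = ½(2591/11 + 2663/11)(497/11 − 485/11) = 31524/121.
Government spending = 12 × 2663/11 = 31956/11.
Net change = 315240/121 + 31524/121 − 31956/11 = -432/11. The loss equals the DWL triangle ½·12·72/11.

Net change in total surplus = -432/11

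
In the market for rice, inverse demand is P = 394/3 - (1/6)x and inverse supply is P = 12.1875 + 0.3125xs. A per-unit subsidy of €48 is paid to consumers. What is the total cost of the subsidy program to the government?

Pre-subsidy: 394/3 - (1/6)x = 12.1875 + 0.3125x gives x* = 5719/23 and P* = 4135/46.
With the rebate, buyers effectively pay Pb = Ps − 48, where Ps is the price sellers receive.
On the curves, Pb = 394/3 - (1/6)x and Ps = 12.1875 + 0.3125x; the wedge Ps − Pb = 48 gives 12.1875 + 0.3125x − (394/3 - (1/6)x) = 48, so x' = 8023/23.
Then Pb = 394/3 − (1/6)·(8023/23) = 3367/46 and Ps = 12.1875 + 0.3125·(8023/23) = 5575/46.
Government outlay = subsidy × quantity = 48 × 8023/23 = 385104/23.

Government cost = 385104/23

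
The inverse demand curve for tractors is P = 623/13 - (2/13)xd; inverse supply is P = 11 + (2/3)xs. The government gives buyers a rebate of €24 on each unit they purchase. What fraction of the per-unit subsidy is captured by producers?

Pre-subsidy: 623/13 - (2/13)x = 11 + (2/3)x gives x* = 45 and P* = 41.
With the rebate, buyers effectively pay Pb = Ps − 24, where Ps is the price sellers receive.
On the curves, Pb = 623/13 - (2/13)x and Ps = 11 + (2/3)x; the wedge Ps − Pb = 24 gives 11 + (2/3)x − (623/13 - (2/13)x) = 24, so x' = 74.25.
Then Pb = 623/13 − (2/13)·74.25 = 36.5 and Ps = 11 + (2/3)·74.25 = 60.5.
Buyers' price falls by P* − Pb = 41 − 36.5 = 4.5; sellers' price rises by Ps − P* = 60.5 − 41 = 19.5.
So producers capture 19.5/24 = 0.8125 of each unit of subsidy.

Producer share = 0.8125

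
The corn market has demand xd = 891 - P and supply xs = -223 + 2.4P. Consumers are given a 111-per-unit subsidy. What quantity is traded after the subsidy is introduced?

x' = 10909/17

Pre-subsidy: 891 - P = -223 + 2.4P gives P* = 5570/17, x* = 9577/17.
With the rebate, buyers effectively pay Pb = Ps − 111, where Ps is the price sellers receive.
Demand in terms of Ps becomes xd = 891 − 1(Ps − 111) = 1002 - Ps. Setting this equal to supply: 1002 - Ps = -223 + 2.4Ps, so Ps = 6125/17.
Buyers pay Pb = 6125/17 − 111 = 4238/17; x' = -223 + 2.4·(6125/17) = 10909/17.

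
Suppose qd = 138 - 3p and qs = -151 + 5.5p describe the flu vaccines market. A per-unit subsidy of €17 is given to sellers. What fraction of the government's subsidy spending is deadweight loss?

Pre-subsidy: 138 - 3p = -151 + 5.5p gives p* = 34, q* = 36.
With the subsidy, sellers receive ps = pb + 17 for each unit, where pb is the price buyers pay.
Supply in terms of pb becomes qs = -151 + 5.5(pb + 17) = -57.5 + 5.5pb. Setting this equal to demand: 138 - 3pb = -57.5 + 5.5pb, so pb = 23.
Sellers receive ps = 23 + 17 = 40; q' = 138 − 3·23 = 69.
ΔCS = ½(36 + 69)(34 − 23) = 577.5; ΔPS = ½(36 + 69)(40 − 34) = 315.
Government spending = 17 × 69 = 1173.
DWL = ½ × 17 × (69 − 36) = 280.5; fraction = 280.5 / 1173 = 11/46.

DWL / government spending = 11/46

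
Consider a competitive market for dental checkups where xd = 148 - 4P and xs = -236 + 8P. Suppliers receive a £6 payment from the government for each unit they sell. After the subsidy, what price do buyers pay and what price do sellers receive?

Buyers pay £28; sellers receive £34

Pre-subsidy: 148 - 4P = -236 + 8P gives P* = 32, x* = 20.
With the subsidy, sellers receive Ps = Pb + 6 for each unit, where Pb is the price buyers pay.
Supply in terms of Pb becomes xs = -236 + 8(Pb + 6) = -188 + 8Pb. Setting this equal to demand: 148 - 4Pb = -188 + 8Pb, so Pb = 28.
Sellers receive Ps = 28 + 6 = 34; x' = 148 − 4·28 = 36.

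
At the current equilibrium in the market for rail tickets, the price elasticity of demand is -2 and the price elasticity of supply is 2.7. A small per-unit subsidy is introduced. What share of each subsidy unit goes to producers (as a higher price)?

For a small subsidy around the equilibrium, the benefit split depends on the relative slopes, which at a point are proportional to the elasticities.
Buyer share = εs/(εs + |εd|) = 2.7/(2.7 + 2) = 27/47; seller share = |εd|/(εs + |εd|) = 20/47.
So producers capture 20/47 of the subsidy.

Producer share = 20/47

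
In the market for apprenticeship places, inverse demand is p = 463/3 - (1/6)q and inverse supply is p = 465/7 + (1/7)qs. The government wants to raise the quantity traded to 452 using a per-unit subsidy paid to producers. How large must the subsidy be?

Required subsidy s = 52 per unit

At q = 452, from the demand curve buyers pay pb = 463/3 − (1/6)·452 = 79; from the supply curve sellers need ps = 465/7 + (1/7)·452 = 131.
The subsidy must fill the gap: s = ps − pb = 131 − 79 = 52.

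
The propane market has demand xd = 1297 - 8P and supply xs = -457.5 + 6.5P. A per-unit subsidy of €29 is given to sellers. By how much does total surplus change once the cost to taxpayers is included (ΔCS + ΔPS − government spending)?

Net change in total surplus = -€1508

Pre-subsidy: 1297 - 8P = -457.5 + 6.5P gives P* = 121, x* = 329.
With the subsidy, sellers receive Ps = Pb + 29 for each unit, where Pb is the price buyers pay.
Supply in terms of Pb becomes xs = -457.5 + 6.5(Pb + 29) = -269 + 6.5Pb. Setting this equal to demand: 1297 - 8Pb = -269 + 6.5Pb, so Pb = 108.
Sellers receive Ps = 108 + 29 = 137; x' = 1297 − 8·108 = 433.
ΔCS = ½(329 + 433)(121 − 108) = 4953; ΔPS = ½(329 + 433)(137 − 121) = 6096.
Government spending = 29 × 433 = 12557.
Net change = 4953 + 6096 − 12557 = -1508. The loss equals the DWL triangle ½·29·104.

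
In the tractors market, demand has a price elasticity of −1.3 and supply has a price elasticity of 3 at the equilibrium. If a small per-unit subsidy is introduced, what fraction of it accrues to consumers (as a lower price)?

For a small subsidy around the equilibrium, the benefit split depends on the relative slopes, which at a point are proportional to the elasticities.
Buyer share = εs/(εs + |εd|) = 3/(3 + 1.3) = 30/43; seller share = |εd|/(εs + |εd|) = 13/43.

Consumer share = 30/43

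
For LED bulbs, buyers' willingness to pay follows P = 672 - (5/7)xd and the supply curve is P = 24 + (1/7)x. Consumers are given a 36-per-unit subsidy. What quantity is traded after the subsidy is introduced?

Pre-subsidy: 672 - (5/7)x = 24 + (1/7)x gives x* = 756 and P* = 132.
With the rebate, buyers effectively pay Pb = Ps − 36, where Ps is the price sellers receive.
On the curves, Pb = 672 - (5/7)x and Ps = 24 + (1/7)x; the wedge Ps − Pb = 36 gives 24 + (1/7)x − (672 - (5/7)x) = 36, so x' = 798.
Then Pb = 672 − (5/7)·798 = 102 and Ps = 24 + (1/7)·798 = 138.

x' = 798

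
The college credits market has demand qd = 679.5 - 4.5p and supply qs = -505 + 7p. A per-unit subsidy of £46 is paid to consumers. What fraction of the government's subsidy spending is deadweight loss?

DWL / government spending = 7/38

Pre-subsidy: 679.5 - 4.5p = -505 + 7p gives p* = 103, q* = 216.
With the rebate, buyers effectively pay pb = ps − 46, where ps is the price sellers receive.
Demand in terms of ps becomes qd = 679.5 − 4.5(ps − 46) = 886.5 - 4.5ps. Setting this equal to supply: 886.5 - 4.5ps = -505 + 7ps, so ps = 121.
Buyers pay pb = 121 − 46 = 75; q' = -505 + 7·121 = 342.
ΔCS = ½(216 + 342)(103 − 75) = 7812; ΔPS = ½(216 + 342)(121 − 103) = 5022.
Government spending = 46 × 342 = 15732.
DWL = ½ × 46 × (342 − 216) = 2898; fraction = 2898 / 15732 = 7/38.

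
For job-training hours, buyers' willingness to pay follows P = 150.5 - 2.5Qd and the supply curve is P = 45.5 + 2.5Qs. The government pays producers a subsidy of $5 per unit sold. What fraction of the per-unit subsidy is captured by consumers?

Consumer share = 0.5

Pre-subsidy: 150.5 - 2.5Q = 45.5 + 2.5Q gives Q* = 21 and P* = 98.
With the subsidy, sellers receive Ps = Pb + 5 for each unit, where Pb is the price buyers pay.
On the curves, Pb = 150.5 - 2.5Q and Ps = 45.5 + 2.5Q; the wedge Ps − Pb = 5 gives 45.5 + 2.5Q − (150.5 - 2.5Q) = 5, so Q' = 22.
Then Pb = 150.5 − 2.5·22 = 95.5 and Ps = 45.5 + 2.5·22 = 100.5.
Buyers' price falls by P* − Pb = 98 − 95.5 = 2.5; sellers' price rises by Ps − P* = 100.5 − 98 = 2.5.
So consumers capture 2.5/5 = 0.5 of each unit of subsidy.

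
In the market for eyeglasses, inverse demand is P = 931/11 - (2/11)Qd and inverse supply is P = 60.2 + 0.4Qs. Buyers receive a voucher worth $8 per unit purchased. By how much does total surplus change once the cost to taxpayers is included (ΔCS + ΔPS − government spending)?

Net change in total surplus = -$55

Pre-subsidy: 931/11 - (2/11)Q = 60.2 + 0.4Q gives Q* = 42 and P* = 77.
With the rebate, buyers effectively pay Pb = Ps − 8, where Ps is the price sellers receive.
On the curves, Pb = 931/11 - (2/11)Q and Ps = 60.2 + 0.4Q; the wedge Ps − Pb = 8 gives 60.2 + 0.4Q − (931/11 - (2/11)Q) = 8, so Q' = 55.75.
Then Pb = 931/11 − (2/11)·55.75 = 74.5 and Ps = 60.2 + 0.4·55.75 = 82.5.
ΔCS = ½(42 + 55.75)(77 − 74.5) = 122.1875; ΔPS = ½(42 + 55.75)(82.5 − 77) = 268.8125.
Government spending = 8 × 55.75 = 446.
Net change = 122.1875 + 268.8125 − 446 = -55. The loss equals the DWL triangle ½·8·13.75.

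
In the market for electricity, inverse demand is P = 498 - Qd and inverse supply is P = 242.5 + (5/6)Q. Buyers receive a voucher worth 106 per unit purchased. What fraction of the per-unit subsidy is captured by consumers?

Consumer share = 6/11

Pre-subsidy: 498 - Q = 242.5 + (5/6)Q gives Q* = 1533/11 and P* = 3945/11.
With the rebate, buyers effectively pay Pb = Ps − 106, where Ps is the price sellers receive.
On the curves, Pb = 498 - Q and Ps = 242.5 + (5/6)Q; the wedge Ps − Pb = 106 gives 242.5 + (5/6)Q − (498 - Q) = 106, so Q' = 2169/11.
Then Pb = 498 − 1·(2169/11) = 3309/11 and Ps = 242.5 + (5/6)·(2169/11) = 4475/11.
Buyers' price falls by P* − Pb = 3945/11 − 3309/11 = 636/11; sellers' price rises by Ps − P* = 4475/11 − 3945/11 = 530/11.
So consumers capture (636/11)/106 = 6/11 of each unit of subsidy.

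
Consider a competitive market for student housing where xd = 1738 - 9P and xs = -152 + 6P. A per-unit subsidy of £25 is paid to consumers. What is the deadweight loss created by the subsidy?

Pre-subsidy: 1738 - 9P = -152 + 6P gives P* = 126, x* = 604.
With the rebate, buyers effectively pay Pb = Ps − 25, where Ps is the price sellers receive.
Demand in terms of Ps becomes xd = 1738 − 9(Ps − 25) = 1963 - 9Ps. Setting this equal to supply: 1963 - 9Ps = -152 + 6Ps, so Ps = 141.
Buyers pay Pb = 141 − 25 = 116; x' = -152 + 6·141 = 694.
The subsidy expands output by 694 − 604 = 90 past the efficient level; on those units the gap between marginal cost and willingness to pay runs from 0 up to 25.
DWL = ½ × 25 × 90 = 1125.

Deadweight loss = £1125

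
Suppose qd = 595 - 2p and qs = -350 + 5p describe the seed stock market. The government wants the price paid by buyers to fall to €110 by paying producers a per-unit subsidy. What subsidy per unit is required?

At a buyer price of 110, quantity demanded is 595 − 2·110 = 375.
Sellers supply 375 only when they receive ps with -350 + 5·ps = 375, i.e. ps = 145.
s = ps − pb = 145 − 110 = 35.

Required subsidy s = €35 per unit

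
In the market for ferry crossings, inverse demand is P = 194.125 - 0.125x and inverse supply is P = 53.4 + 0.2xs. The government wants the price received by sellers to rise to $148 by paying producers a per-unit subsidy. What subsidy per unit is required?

Required subsidy s = $13 per unit

At a seller price of 148, quantity supplied is -267 + 5·148 = 473.
Buyers absorb 473 only when they pay Pb = 194.125 − 0.125·473 = 135.
s = Ps − Pb = 148 − 135 = 13.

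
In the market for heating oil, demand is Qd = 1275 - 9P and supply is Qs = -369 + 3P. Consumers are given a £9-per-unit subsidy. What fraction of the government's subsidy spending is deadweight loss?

DWL / government spending = 27/166

Pre-subsidy: 1275 - 9P = -369 + 3P gives P* = 137, Q* = 42.
With the rebate, buyers effectively pay Pb = Ps − 9, where Ps is the price sellers receive.
Demand in terms of Ps becomes Qd = 1275 − 9(Ps − 9) = 1356 - 9Ps. Setting this equal to supply: 1356 - 9Ps = -369 + 3Ps, so Ps = 143.75.
Buyers pay Pb = 143.75 − 9 = 134.75; Q' = -369 + 3·143.75 = 62.25.
ΔCS = ½(42 + 62.25)(137 − 134.75) = 117.28125; ΔPS = ½(42 + 62.25)(143.75 − 137) = 351.84375.
Government spending = 9 × 62.25 = 560.25.
DWL = ½ × 9 × (62.25 − 42) = 91.125; fraction = 91.125 / 560.25 = 27/166.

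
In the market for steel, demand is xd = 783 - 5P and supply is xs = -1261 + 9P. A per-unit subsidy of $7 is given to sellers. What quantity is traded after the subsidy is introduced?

x' = 75.5

Pre-subsidy: 783 - 5P = -1261 + 9P gives P* = 146, x* = 53.
With the subsidy, sellers receive Ps = Pb + 7 for each unit, where Pb is the price buyers pay.
Supply in terms of Pb becomes xs = -1261 + 9(Pb + 7) = -1198 + 9Pb. Setting this equal to demand: 783 - 5Pb = -1198 + 9Pb, so Pb = 141.5.
Sellers receive Ps = 141.5 + 7 = 148.5; x' = 783 − 5·141.5 = 75.5.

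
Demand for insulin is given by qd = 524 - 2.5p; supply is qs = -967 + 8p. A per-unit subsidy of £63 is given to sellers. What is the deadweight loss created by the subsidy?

Pre-subsidy: 524 - 2.5p = -967 + 8p gives p* = 142, q* = 169.
With the subsidy, sellers receive ps = pb + 63 for each unit, where pb is the price buyers pay.
Supply in terms of pb becomes qs = -967 + 8(pb + 63) = -463 + 8pb. Setting this equal to demand: 524 - 2.5pb = -463 + 8pb, so pb = 94.
Sellers receive ps = 94 + 63 = 157; q' = 524 − 2.5·94 = 289.
The subsidy expands output by 289 − 169 = 120 past the efficient level; on those units the gap between marginal cost and willingness to pay runs from 0 up to 63.
DWL = ½ × 63 × 120 = 3780.

Deadweight loss = £3780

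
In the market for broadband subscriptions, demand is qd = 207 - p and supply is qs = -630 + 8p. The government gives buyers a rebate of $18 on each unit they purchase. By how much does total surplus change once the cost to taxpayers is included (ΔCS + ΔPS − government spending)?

Net change in total surplus = -$144

Pre-subsidy: 207 - p = -630 + 8p gives p* = 93, q* = 114.
With the rebate, buyers effectively pay pb = ps − 18, where ps is the price sellers receive.
Demand in terms of ps becomes qd = 207 − 1(ps − 18) = 225 - ps. Setting this equal to supply: 225 - ps = -630 + 8ps, so ps = 95.
Buyers pay pb = 95 − 18 = 77; q' = -630 + 8·95 = 130.
ΔCS = ½(114 + 130)(93 − 77) = 1952; ΔPS = ½(114 + 130)(95 − 93) = 244.
Government spending = 18 × 130 = 2340.
Net change = 1952 + 244 − 2340 = -144. The loss equals the DWL triangle ½·18·16.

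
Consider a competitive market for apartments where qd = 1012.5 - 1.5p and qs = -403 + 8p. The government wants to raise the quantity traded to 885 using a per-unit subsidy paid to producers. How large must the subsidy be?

Required subsidy s = 76 per unit

At q = 885, invert demand for the buyer price: pb = (1012.5 − 885)/1.5 = 85; invert supply for the seller price: ps = (885 − (-403))/8 = 161.
The subsidy must fill the gap: s = ps − pb = 161 − 85 = 76.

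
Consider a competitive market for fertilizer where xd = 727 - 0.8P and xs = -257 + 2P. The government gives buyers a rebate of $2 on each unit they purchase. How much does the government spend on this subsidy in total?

Pre-subsidy: 727 - 0.8P = -257 + 2P gives P* = 2460/7, x* = 3121/7.
With the rebate, buyers effectively pay Pb = Ps − 2, where Ps is the price sellers receive.
Demand in terms of Ps becomes xd = 727 − 0.8(Ps − 2) = 728.6 - 0.8Ps. Setting this equal to supply: 728.6 - 0.8Ps = -257 + 2Ps, so Ps = 352.
Buyers pay Pb = 352 − 2 = 350; x' = -257 + 2·352 = 447.
Government outlay = subsidy × quantity = 2 × 447 = 894.

Government cost = $894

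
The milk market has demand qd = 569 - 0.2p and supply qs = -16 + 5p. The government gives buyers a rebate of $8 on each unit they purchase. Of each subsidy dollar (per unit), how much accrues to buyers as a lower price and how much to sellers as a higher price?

Pre-subsidy: 569 - 0.2p = -16 + 5p gives p* = 112.5, q* = 546.5.
With the rebate, buyers effectively pay pb = ps − 8, where ps is the price sellers receive.
Demand in terms of ps becomes qd = 569 − 0.2(ps − 8) = 570.6 - 0.2ps. Setting this equal to supply: 570.6 - 0.2ps = -16 + 5ps, so ps = 2933/26.
Buyers pay pb = 2933/26 − 8 = 2725/26; q' = -16 + 5·(2933/26) = 14249/26.
Buyers' price falls by p* − pb = 112.5 − 2725/26 = 100/13; sellers' price rises by ps − p* = 2933/26 − 112.5 = 4/13.

Buyers gain 100/13 per unit; sellers gain 4/13 per unit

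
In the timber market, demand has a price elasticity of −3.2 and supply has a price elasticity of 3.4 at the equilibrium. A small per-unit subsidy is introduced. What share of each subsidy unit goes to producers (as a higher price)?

For a small subsidy around the equilibrium, the benefit split depends on the relative slopes, which at a point are proportional to the elasticities.
Buyer share = εs/(εs + |εd|) = 3.4/(3.4 + 3.2) = 17/33; seller share = |εd|/(εs + |εd|) = 16/33.
So producers capture 16/33 of the subsidy.

Producer share = 16/33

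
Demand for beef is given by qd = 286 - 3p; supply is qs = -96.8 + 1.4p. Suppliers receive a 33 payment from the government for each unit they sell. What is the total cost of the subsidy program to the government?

Government cost = 1864.5

Pre-subsidy: 286 - 3p = -96.8 + 1.4p gives p* = 87, q* = 25.
With the subsidy, sellers receive ps = pb + 33 for each unit, where pb is the price buyers pay.
Supply in terms of pb becomes qs = -96.8 + 1.4(pb + 33) = -50.6 + 1.4pb. Setting this equal to demand: 286 - 3pb = -50.6 + 1.4pb, so pb = 76.5.
Sellers receive ps = 76.5 + 33 = 109.5; q' = 286 − 3·76.5 = 56.5.
Government outlay = subsidy × quantity = 33 × 56.5 = 1864.5.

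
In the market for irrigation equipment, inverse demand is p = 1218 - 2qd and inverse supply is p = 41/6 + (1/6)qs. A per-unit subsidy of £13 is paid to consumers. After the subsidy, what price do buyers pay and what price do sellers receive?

Pre-subsidy: 1218 - 2q = 41/6 + (1/6)q gives q* = 559 and p* = 100.
With the rebate, buyers effectively pay pb = ps − 13, where ps is the price sellers receive.
On the curves, pb = 1218 - 2q and ps = 41/6 + (1/6)q; the wedge ps − pb = 13 gives 41/6 + (1/6)q − (1218 - 2q) = 13, so q' = 565.
Then pb = 1218 − 2·565 = 88 and ps = 41/6 + (1/6)·565 = 101.

Buyers pay £88; sellers receive £101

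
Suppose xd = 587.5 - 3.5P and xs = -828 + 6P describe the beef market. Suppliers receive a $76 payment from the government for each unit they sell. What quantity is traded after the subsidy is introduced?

Pre-subsidy: 587.5 - 3.5P = -828 + 6P gives P* = 149, x* = 66.
With the subsidy, sellers receive Ps = Pb + 76 for each unit, where Pb is the price buyers pay.
Supply in terms of Pb becomes xs = -828 + 6(Pb + 76) = -372 + 6Pb. Setting this equal to demand: 587.5 - 3.5Pb = -372 + 6Pb, so Pb = 101.
Sellers receive Ps = 101 + 76 = 177; x' = 587.5 − 3.5·101 = 234.

x' = 234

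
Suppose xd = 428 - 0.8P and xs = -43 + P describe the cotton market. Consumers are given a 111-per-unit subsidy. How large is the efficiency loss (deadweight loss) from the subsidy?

Pre-subsidy: 428 - 0.8P = -43 + P gives P* = 785/3, x* = 656/3.
With the rebate, buyers effectively pay Pb = Ps − 111, where Ps is the price sellers receive.
Demand in terms of Ps becomes xd = 428 − 0.8(Ps − 111) = 516.8 - 0.8Ps. Setting this equal to supply: 516.8 - 0.8Ps = -43 + Ps, so Ps = 311.
Buyers pay Pb = 311 − 111 = 200; x' = -43 + 1·311 = 268.
The subsidy expands output by 268 − 656/3 = 148/3 past the efficient level; on those units the gap between marginal cost and willingness to pay runs from 0 up to 111.
DWL = ½ × 111 × 148/3 = 2738.

Deadweight loss = 2738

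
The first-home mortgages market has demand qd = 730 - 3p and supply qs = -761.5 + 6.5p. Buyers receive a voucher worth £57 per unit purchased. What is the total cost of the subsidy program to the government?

Pre-subsidy: 730 - 3p = -761.5 + 6.5p gives p* = 157, q* = 259.
With the rebate, buyers effectively pay pb = ps − 57, where ps is the price sellers receive.
Demand in terms of ps becomes qd = 730 − 3(ps − 57) = 901 - 3ps. Setting this equal to supply: 901 - 3ps = -761.5 + 6.5ps, so ps = 175.
Buyers pay pb = 175 − 57 = 118; q' = -761.5 + 6.5·175 = 376.
Government outlay = subsidy × quantity = 57 × 376 = 21432.

Government cost = £21432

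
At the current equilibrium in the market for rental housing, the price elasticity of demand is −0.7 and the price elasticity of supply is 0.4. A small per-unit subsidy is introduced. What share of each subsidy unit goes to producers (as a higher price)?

For a small subsidy around the equilibrium, the benefit split depends on the relative slopes, which at a point are proportional to the elasticities.
Buyer share = εs/(εs + |εd|) = 0.4/(0.4 + 0.7) = 4/11; seller share = |εd|/(εs + |εd|) = 7/11.
So producers capture 7/11 of the subsidy.

Producer share = 7/11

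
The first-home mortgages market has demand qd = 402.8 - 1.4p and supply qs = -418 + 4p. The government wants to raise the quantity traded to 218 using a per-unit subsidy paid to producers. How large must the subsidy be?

Required subsidy s = 27 per unit

At q = 218, invert demand for the buyer price: pb = (402.8 − 218)/1.4 = 132; invert supply for the seller price: ps = (218 − (-418))/4 = 159.
The subsidy must fill the gap: s = ps − pb = 159 − 132 = 27.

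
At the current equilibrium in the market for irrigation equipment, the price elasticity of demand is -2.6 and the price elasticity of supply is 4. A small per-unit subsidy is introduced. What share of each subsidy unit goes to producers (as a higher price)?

Producer share = 13/33

For a small subsidy around the equilibrium, the benefit split depends on the relative slopes, which at a point are proportional to the elasticities.
Buyer share = εs/(εs + |εd|) = 4/(4 + 2.6) = 20/33; seller share = |εd|/(εs + |εd|) = 13/33.
So producers capture 13/33 of the subsidy.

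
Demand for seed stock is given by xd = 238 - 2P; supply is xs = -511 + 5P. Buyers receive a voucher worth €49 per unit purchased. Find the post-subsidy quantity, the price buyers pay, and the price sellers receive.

Pre-subsidy: 238 - 2P = -511 + 5P gives P* = 107, x* = 24.
With the rebate, buyers effectively pay Pb = Ps − 49, where Ps is the price sellers receive.
Demand in terms of Ps becomes xd = 238 − 2(Ps − 49) = 336 - 2Ps. Setting this equal to supply: 336 - 2Ps = -511 + 5Ps, so Ps = 121.
Buyers pay Pb = 121 − 49 = 72; x' = -511 + 5·121 = 94.

x' = 94; buyers pay €72; sellers receive €121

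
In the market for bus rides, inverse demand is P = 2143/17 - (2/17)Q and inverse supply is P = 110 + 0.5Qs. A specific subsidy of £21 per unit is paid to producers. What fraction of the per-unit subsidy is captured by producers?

Producer share = 17/21

Pre-subsidy: 2143/17 - (2/17)Q = 110 + 0.5Q gives Q* = 26 and P* = 123.
With the subsidy, sellers receive Ps = Pb + 21 for each unit, where Pb is the price buyers pay.
On the curves, Pb = 2143/17 - (2/17)Q and Ps = 110 + 0.5Q; the wedge Ps − Pb = 21 gives 110 + 0.5Q − (2143/17 - (2/17)Q) = 21, so Q' = 60.
Then Pb = 2143/17 − (2/17)·60 = 119 and Ps = 110 + 0.5·60 = 140.
Buyers' price falls by P* − Pb = 123 − 119 = 4; sellers' price rises by Ps − P* = 140 − 123 = 17.
So producers capture 17/21 = 17/21 of each unit of subsidy.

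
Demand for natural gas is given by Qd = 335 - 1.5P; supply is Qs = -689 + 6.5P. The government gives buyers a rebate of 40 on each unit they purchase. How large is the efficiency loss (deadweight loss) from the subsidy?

Pre-subsidy: 335 - 1.5P = -689 + 6.5P gives P* = 128, Q* = 143.
With the rebate, buyers effectively pay Pb = Ps − 40, where Ps is the price sellers receive.
Demand in terms of Ps becomes Qd = 335 − 1.5(Ps − 40) = 395 - 1.5Ps. Setting this equal to supply: 395 - 1.5Ps = -689 + 6.5Ps, so Ps = 135.5.
Buyers pay Pb = 135.5 − 40 = 95.5; Q' = -689 + 6.5·135.5 = 191.75.
The subsidy expands output by 191.75 − 143 = 48.75 past the efficient level; on those units the gap between marginal cost and willingness to pay runs from 0 up to 40.
DWL = ½ × 40 × 48.75 = 975.

Deadweight loss = 975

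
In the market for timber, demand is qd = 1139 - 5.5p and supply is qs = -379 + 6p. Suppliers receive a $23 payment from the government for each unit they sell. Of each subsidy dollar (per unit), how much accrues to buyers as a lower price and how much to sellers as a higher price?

Buyers gain $12 per unit; sellers gain $11 per unit

Pre-subsidy: 1139 - 5.5p = -379 + 6p gives p* = 132, q* = 413.
With the subsidy, sellers receive ps = pb + 23 for each unit, where pb is the price buyers pay.
Supply in terms of pb becomes qs = -379 + 6(pb + 23) = -241 + 6pb. Setting this equal to demand: 1139 - 5.5pb = -241 + 6pb, so pb = 120.
Sellers receive ps = 120 + 23 = 143; q' = 1139 − 5.5·120 = 479.
Buyers' price falls by p* − pb = 132 − 120 = 12; sellers' price rises by ps − p* = 143 − 132 = 11.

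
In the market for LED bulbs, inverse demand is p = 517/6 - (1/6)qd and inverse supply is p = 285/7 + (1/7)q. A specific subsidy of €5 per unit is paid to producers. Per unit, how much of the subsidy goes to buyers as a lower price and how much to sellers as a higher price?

Buyers gain 35/13 per unit; sellers gain 30/13 per unit

Pre-subsidy: 517/6 - (1/6)q = 285/7 + (1/7)q gives q* = 1909/13 and p* = 802/13.
With the subsidy, sellers receive ps = pb + 5 for each unit, where pb is the price buyers pay.
On the curves, pb = 517/6 - (1/6)q and ps = 285/7 + (1/7)q; the wedge ps − pb = 5 gives 285/7 + (1/7)q − (517/6 - (1/6)q) = 5, so q' = 163.
Then pb = 517/6 − (1/6)·163 = 59 and ps = 285/7 + (1/7)·163 = 64.
Buyers' price falls by p* − pb = 802/13 − 59 = 35/13; sellers' price rises by ps − p* = 64 − 802/13 = 30/13.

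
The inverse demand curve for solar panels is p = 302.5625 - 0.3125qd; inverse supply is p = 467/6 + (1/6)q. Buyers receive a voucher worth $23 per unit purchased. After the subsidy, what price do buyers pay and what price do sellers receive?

Buyers pay $141; sellers receive $164

Pre-subsidy: 302.5625 - 0.3125q = 467/6 + (1/6)q gives q* = 469 and p* = 156.
With the rebate, buyers effectively pay pb = ps − 23, where ps is the price sellers receive.
On the curves, pb = 302.5625 - 0.3125q and ps = 467/6 + (1/6)q; the wedge ps − pb = 23 gives 467/6 + (1/6)q − (302.5625 - 0.3125q) = 23, so q' = 517.
Then pb = 302.5625 − 0.3125·517 = 141 and ps = 467/6 + (1/6)·517 = 164.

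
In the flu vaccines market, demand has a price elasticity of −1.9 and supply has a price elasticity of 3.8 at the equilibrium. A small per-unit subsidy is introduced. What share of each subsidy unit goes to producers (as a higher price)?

For a small subsidy around the equilibrium, the benefit split depends on the relative slopes, which at a point are proportional to the elasticities.
Buyer share = εs/(εs + |εd|) = 3.8/(3.8 + 1.9) = 2/3; seller share = |εd|/(εs + |εd|) = 1/3.
So producers capture 1/3 of the subsidy.

Producer share = 1/3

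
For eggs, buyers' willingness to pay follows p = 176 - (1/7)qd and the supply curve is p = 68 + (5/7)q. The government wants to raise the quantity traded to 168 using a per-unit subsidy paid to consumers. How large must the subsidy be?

At q = 168, from the demand curve buyers pay pb = 176 − (1/7)·168 = 152; from the supply curve sellers need ps = 68 + (5/7)·168 = 188.
The subsidy must fill the gap: s = ps − pb = 188 − 152 = 36.

Required subsidy s = 36 per unit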